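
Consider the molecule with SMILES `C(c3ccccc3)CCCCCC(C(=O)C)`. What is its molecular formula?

C15H22O

Atom tally by fragment:
  C6H5CH2 → C:7 H:7
  CH2 → C:1 H:2
  CH2 → C:1 H:2
  CH2 → C:1 H:2
  CH2 → C:1 H:2
  CH2 → C:1 H:2
  CH2COCH3 → C:3 H:5 O:1
Element totals:
  C: 15
  H: 22
  O: 1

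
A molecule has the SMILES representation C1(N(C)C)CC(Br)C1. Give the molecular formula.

Atom tally by fragment:
  cyclobutane ring core → C:4 H:8
  (− 2 ring H displaced by substituents)
  + N(CH3)2 → N:1 C:2 H:6
  + Br → Br:1
Element totals:
  C: 6
  H: 12
  Br: 1
  N: 1

C6H12BrN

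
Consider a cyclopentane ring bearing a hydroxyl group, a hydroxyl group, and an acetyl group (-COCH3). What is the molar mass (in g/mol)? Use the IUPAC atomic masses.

144.17 g/mol

Atom tally by fragment:
  cyclopentane ring core → C:5 H:10
  (− 3 ring H displaced by substituents)
  + OH → O:1 H:1
  + OH → O:1 H:1
  + COCH3 → C:2 H:3 O:1
Element totals:
  C: 7
  H: 12
  O: 3
Molecular formula: C7H12O3.
  M = 7(12.011) + 12(1.008) + 3(15.999)
    = 84.077 + 12.096 + 47.997 = 144.170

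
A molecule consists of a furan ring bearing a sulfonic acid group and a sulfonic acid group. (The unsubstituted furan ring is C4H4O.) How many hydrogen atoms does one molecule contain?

Atom tally by fragment:
  furan ring core → C:4 H:4 O:1
  (− 2 ring H displaced by substituents)
  + SO3H → S:1 O:3 H:1
  + SO3H → S:1 O:3 H:1
Element totals:
  C: 4
  H: 4
  O: 7
  S: 2

4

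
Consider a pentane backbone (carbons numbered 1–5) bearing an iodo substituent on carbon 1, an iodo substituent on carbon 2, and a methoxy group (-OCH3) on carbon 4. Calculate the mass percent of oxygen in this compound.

4.52%

Atom tally by fragment:
  ICH2 → C:1 H:2 I:1
  CH(I) → C:1 H:1 I:1
  CH2 → C:1 H:2
  CH(OCH3) → C:2 H:4 O:1
  CH3 → C:1 H:3
Element totals:
  C: 6
  H: 12
  I: 2
  O: 1
Molecular formula: C6H12I2O.
Molar mass = 353.969 g/mol.
Mass from O: 1 × 15.999 = 15.999 g/mol.
%O = 15.999 / 353.969 × 100 = 4.52%.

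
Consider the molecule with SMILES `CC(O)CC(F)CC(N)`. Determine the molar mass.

Atom tally by fragment:
  CH3 → C:1 H:3
  CH(OH) → C:1 H:2 O:1
  CH2 → C:1 H:2
  CH(F) → C:1 H:1 F:1
  CH2 → C:1 H:2
  CH2NH2 → C:1 H:4 N:1
Element totals:
  C: 6
  H: 14
  F: 1
  N: 1
  O: 1
Molecular formula: C6H14FNO.
  M = 6(12.011) + 14(1.008) + 18.998 + 14.007 + 15.999
    = 72.066 + 14.112 + 18.998 + 14.007 + 15.999 = 135.182

135.18 g/mol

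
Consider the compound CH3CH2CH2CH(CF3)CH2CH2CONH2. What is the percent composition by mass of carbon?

48.73%

Atom tally by fragment:
  CH3 → C:1 H:3
  CH2 → C:1 H:2
  CH2 → C:1 H:2
  CH(CF3) → C:2 H:1 F:3
  CH2 → C:1 H:2
  CH2CONH2 → C:2 H:4 O:1 N:1
Element totals:
  C: 8
  H: 14
  F: 3
  N: 1
  O: 1
Molecular formula: C8H14F3NO.
Molar mass = 197.200 g/mol.
Mass from C: 8 × 12.011 = 96.088 g/mol.
%C = 96.088 / 197.200 × 100 = 48.73%.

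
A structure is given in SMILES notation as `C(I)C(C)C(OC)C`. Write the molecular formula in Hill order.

C6H13IO

Atom tally by fragment:
  ICH2 → C:1 H:2 I:1
  CH(CH3) → C:2 H:4
  CH(OCH3) → C:2 H:4 O:1
  CH3 → C:1 H:3
Element totals:
  C: 6
  H: 13
  I: 1
  O: 1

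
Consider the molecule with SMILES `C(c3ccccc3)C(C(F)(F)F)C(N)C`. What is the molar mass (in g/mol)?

217.23 g/mol

Atom tally by fragment:
  C6H5CH2 → C:7 H:7
  CH(CF3) → C:2 H:1 F:3
  CH(NH2) → C:1 H:3 N:1
  CH3 → C:1 H:3
Element totals:
  C: 11
  H: 14
  F: 3
  N: 1
Molecular formula: C11H14F3N.
  M = 11(12.011) + 14(1.008) + 3(18.998) + 14.007
    = 132.121 + 14.112 + 56.994 + 14.007 = 217.234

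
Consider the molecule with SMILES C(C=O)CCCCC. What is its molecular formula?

Atom tally by fragment:
  OHCCH2 → C:2 H:3 O:1
  CH2 → C:1 H:2
  CH2 → C:1 H:2
  CH2 → C:1 H:2
  CH2 → C:1 H:2
  CH3 → C:1 H:3
Element totals:
  C: 7
  H: 14
  O: 1

C7H14O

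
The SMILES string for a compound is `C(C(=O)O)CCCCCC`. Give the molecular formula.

C8H16O2

Atom tally by fragment:
  HOOCCH2 → C:2 H:3 O:2
  CH2 → C:1 H:2
  CH2 → C:1 H:2
  CH2 → C:1 H:2
  CH2 → C:1 H:2
  CH2 → C:1 H:2
  CH3 → C:1 H:3
Element totals:
  C: 8
  H: 16
  O: 2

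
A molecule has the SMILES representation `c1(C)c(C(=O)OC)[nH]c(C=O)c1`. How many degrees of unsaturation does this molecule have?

5

Atom tally by fragment:
  pyrrole ring core → C:4 H:5 N:1
  (− 3 ring H displaced by substituents)
  + CH3 → C:1 H:3
  + COOCH3 → C:2 H:3 O:2
  + CHO → C:1 H:1 O:1
Element totals:
  C: 8
  H: 9
  N: 1
  O: 3
Molecular formula: C8H9NO3.
DoU = (2C + 2 + N − H − X) / 2 = (2·8 + 2 + 1 − 9 − 0) / 2 = 5.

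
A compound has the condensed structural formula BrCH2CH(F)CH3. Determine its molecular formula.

Atom tally by fragment:
  BrCH2 → C:1 H:2 Br:1
  CH(F) → C:1 H:1 F:1
  CH3 → C:1 H:3
Element totals:
  C: 3
  H: 6
  Br: 1
  F: 1

C3H6BrF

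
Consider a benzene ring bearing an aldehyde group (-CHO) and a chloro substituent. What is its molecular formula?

Atom tally by fragment:
  benzene ring core → C:6 H:6
  (− 2 ring H displaced by substituents)
  + CHO → C:1 H:1 O:1
  + Cl → Cl:1
Element totals:
  C: 7
  H: 5
  Cl: 1
  O: 1

C7H5ClO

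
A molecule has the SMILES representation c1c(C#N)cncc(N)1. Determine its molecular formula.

C6H5N3

Atom tally by fragment:
  pyridine ring core → C:5 H:5 N:1
  (− 2 ring H displaced by substituents)
  + CN → C:1 N:1
  + NH2 → N:1 H:2
Element totals:
  C: 6
  H: 5
  N: 3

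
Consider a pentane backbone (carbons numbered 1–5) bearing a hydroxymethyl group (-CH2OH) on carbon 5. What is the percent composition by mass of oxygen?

Atom tally by fragment:
  CH3 → C:1 H:3
  CH2 → C:1 H:2
  CH2 → C:1 H:2
  CH2 → C:1 H:2
  CH2CH2OH → C:2 H:5 O:1
Element totals:
  C: 6
  H: 14
  O: 1
Molecular formula: C6H14O.
Molar mass = 102.177 g/mol.
Mass from O: 1 × 15.999 = 15.999 g/mol.
%O = 15.999 / 102.177 × 100 = 15.66%.

15.66%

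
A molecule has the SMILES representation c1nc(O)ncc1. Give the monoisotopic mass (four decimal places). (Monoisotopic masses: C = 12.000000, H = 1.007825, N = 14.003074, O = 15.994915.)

96.0324

Atom tally by fragment:
  pyrimidine ring core → C:4 H:4 N:2
  (− 1 ring H displaced by substituents)
  + OH → O:1 H:1
Element totals:
  C: 4
  H: 4
  N: 2
  O: 1
Molecular formula: C4H4N2O.
  M = 4(12.0) + 4(1.007825) + 2(14.003074) + 15.994915
    = 48.000000 + 4.031300 + 28.006148 + 15.994915 = 96.032363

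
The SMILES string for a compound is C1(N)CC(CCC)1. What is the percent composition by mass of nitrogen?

14.12%

Atom tally by fragment:
  cyclopropane ring core → C:3 H:6
  (− 2 ring H displaced by substituents)
  + NH2 → N:1 H:2
  + CH2CH2CH3 → C:3 H:7
Element totals:
  C: 6
  H: 13
  N: 1
Molecular formula: C6H13N.
Molar mass = 99.177 g/mol.
Mass from N: 1 × 14.007 = 14.007 g/mol.
%N = 14.007 / 99.177 × 100 = 14.12%.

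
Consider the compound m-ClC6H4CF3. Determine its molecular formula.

C7H4ClF3

Atom tally by fragment:
  benzene ring core → C:6 H:6
  (− 2 ring H displaced by substituents)
  + Cl → Cl:1
  + CF3 → C:1 F:3
Element totals:
  C: 7
  H: 4
  Cl: 1
  F: 3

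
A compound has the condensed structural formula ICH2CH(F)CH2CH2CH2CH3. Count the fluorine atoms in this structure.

1

Atom tally by fragment:
  ICH2 → C:1 H:2 I:1
  CH(F) → C:1 H:1 F:1
  CH2 → C:1 H:2
  CH2 → C:1 H:2
  CH2 → C:1 H:2
  CH3 → C:1 H:3
Element totals:
  C: 6
  H: 12
  F: 1
  I: 1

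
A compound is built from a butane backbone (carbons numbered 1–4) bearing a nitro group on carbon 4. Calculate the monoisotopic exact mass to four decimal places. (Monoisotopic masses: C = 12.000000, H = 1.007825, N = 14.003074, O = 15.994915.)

Atom tally by fragment:
  CH3 → C:1 H:3
  CH2 → C:1 H:2
  CH2 → C:1 H:2
  CH2NO2 → C:1 H:2 N:1 O:2
Element totals:
  C: 4
  H: 9
  N: 1
  O: 2
Molecular formula: C4H9NO2.
  M = 4(12.0) + 9(1.007825) + 14.003074 + 2(15.994915)
    = 48.000000 + 9.070425 + 14.003074 + 31.989830 = 103.063329

103.0633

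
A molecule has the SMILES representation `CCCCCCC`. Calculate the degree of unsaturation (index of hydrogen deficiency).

Atom tally by fragment:
  CH3 → C:1 H:3
  CH2 → C:1 H:2
  CH2 → C:1 H:2
  CH2 → C:1 H:2
  CH2 → C:1 H:2
  CH2 → C:1 H:2
  CH3 → C:1 H:3
Element totals:
  C: 7
  H: 16
Molecular formula: C7H16.
DoU = (2C + 2 + N − H − X) / 2 = (2·7 + 2 + 0 − 16 − 0) / 2 = 0.

0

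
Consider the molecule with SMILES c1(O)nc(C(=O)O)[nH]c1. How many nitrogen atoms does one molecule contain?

Atom tally by fragment:
  imidazole ring core → C:3 H:4 N:2
  (− 2 ring H displaced by substituents)
  + OH → O:1 H:1
  + COOH → C:1 H:1 O:2
Element totals:
  C: 4
  H: 4
  N: 2
  O: 3

2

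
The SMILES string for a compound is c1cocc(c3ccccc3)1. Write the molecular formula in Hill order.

Atom tally by fragment:
  furan ring core → C:4 H:4 O:1
  (− 1 ring H displaced by substituents)
  + C6H5 → C:6 H:5
Element totals:
  C: 10
  H: 8
  O: 1

C10H8O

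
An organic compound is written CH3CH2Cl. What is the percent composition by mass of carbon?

37.24%

Atom tally by fragment:
  CH3 → C:1 H:3
  CH2Cl → C:1 H:2 Cl:1
Element totals:
  C: 2
  H: 5
  Cl: 1
Molecular formula: C2H5Cl.
Molar mass = 64.512 g/mol.
Mass from C: 2 × 12.011 = 24.022 g/mol.
%C = 24.022 / 64.512 × 100 = 37.24%.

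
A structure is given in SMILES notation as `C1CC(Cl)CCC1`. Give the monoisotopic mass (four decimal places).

Atom tally by fragment:
  cyclohexane ring core → C:6 H:12
  (− 1 ring H displaced by substituents)
  + Cl → Cl:1
Element totals:
  C: 6
  H: 11
  Cl: 1
Molecular formula: C6H11Cl.
  M = 6(12.0) + 11(1.007825) + 34.968853
    = 72.000000 + 11.086075 + 34.968853 = 118.054928

118.0549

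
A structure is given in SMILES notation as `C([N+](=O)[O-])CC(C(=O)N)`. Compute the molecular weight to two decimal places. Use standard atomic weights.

Atom tally by fragment:
  O2NCH2 → C:1 H:2 N:1 O:2
  CH2 → C:1 H:2
  CH2CONH2 → C:2 H:4 O:1 N:1
Element totals:
  C: 4
  H: 8
  N: 2
  O: 3
Molecular formula: C4H8N2O3.
  M = 4(12.011) + 8(1.008) + 2(14.007) + 3(15.999)
    = 48.044 + 8.064 + 28.014 + 47.997 = 132.119

132.12 g/mol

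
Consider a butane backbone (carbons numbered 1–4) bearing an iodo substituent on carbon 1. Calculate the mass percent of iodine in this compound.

68.96%

Atom tally by fragment:
  ICH2 → C:1 H:2 I:1
  CH2 → C:1 H:2
  CH2 → C:1 H:2
  CH3 → C:1 H:3
Element totals:
  C: 4
  H: 9
  I: 1
Molecular formula: C4H9I.
Molar mass = 184.020 g/mol.
Mass from I: 1 × 126.904 = 126.904 g/mol.
%I = 126.904 / 184.020 × 100 = 68.96%.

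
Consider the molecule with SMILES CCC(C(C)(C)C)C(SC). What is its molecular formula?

C9H20S

Atom tally by fragment:
  CH3 → C:1 H:3
  CH2 → C:1 H:2
  CH(C(CH3)3) → C:5 H:10
  CH2SCH3 → C:2 H:5 S:1
Element totals:
  C: 9
  H: 20
  S: 1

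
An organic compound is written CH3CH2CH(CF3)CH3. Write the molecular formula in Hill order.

Element totals:
  C: 5
  H: 9
  F: 3

C5H9F3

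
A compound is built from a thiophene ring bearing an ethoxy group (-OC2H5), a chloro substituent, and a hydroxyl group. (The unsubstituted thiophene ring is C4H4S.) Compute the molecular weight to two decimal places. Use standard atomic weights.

178.63 g/mol

Atom tally by fragment:
  thiophene ring core → C:4 H:4 S:1
  (− 3 ring H displaced by substituents)
  + OC2H5 → C:2 H:5 O:1
  + Cl → Cl:1
  + OH → O:1 H:1
Element totals:
  C: 6
  H: 7
  Cl: 1
  O: 2
  S: 1
Molecular formula: C6H7ClO2S.
  M = 6(12.011) + 7(1.008) + 35.45 + 2(15.999) + 32.06
    = 72.066 + 7.056 + 35.450 + 31.998 + 32.060 = 178.630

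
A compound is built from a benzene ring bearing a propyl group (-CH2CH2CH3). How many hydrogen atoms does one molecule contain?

Atom tally by fragment:
  benzene ring core → C:6 H:6
  (− 1 ring H displaced by substituents)
  + CH2CH2CH3 → C:3 H:7
Element totals:
  C: 9
  H: 12

12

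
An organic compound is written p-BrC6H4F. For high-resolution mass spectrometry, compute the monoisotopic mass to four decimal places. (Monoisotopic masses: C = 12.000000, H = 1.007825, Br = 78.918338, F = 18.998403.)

173.9480

Element totals:
  C: 6
  H: 4
  Br: 1
  F: 1
Molecular formula: C6H4BrF.
  M = 6(12.0) + 4(1.007825) + 78.918338 + 18.998403
    = 72.000000 + 4.031300 + 78.918338 + 18.998403 = 173.948041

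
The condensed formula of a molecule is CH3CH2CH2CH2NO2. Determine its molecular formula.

C4H9NO2

Atom tally by fragment:
  CH3 → C:1 H:3
  CH2 → C:1 H:2
  CH2 → C:1 H:2
  CH2NO2 → C:1 H:2 N:1 O:2
Element totals:
  C: 4
  H: 9
  N: 1
  O: 2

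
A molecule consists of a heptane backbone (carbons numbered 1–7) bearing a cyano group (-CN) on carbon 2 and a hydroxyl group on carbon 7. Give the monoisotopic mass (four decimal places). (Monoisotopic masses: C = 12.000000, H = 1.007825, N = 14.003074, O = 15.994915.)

Atom tally by fragment:
  CH3 → C:1 H:3
  CH(CN) → C:2 H:1 N:1
  CH2 → C:1 H:2
  CH2 → C:1 H:2
  CH2 → C:1 H:2
  CH2 → C:1 H:2
  CH2OH → C:1 H:3 O:1
Element totals:
  C: 8
  H: 15
  N: 1
  O: 1
Molecular formula: C8H15NO.
  M = 8(12.0) + 15(1.007825) + 14.003074 + 15.994915
    = 96.000000 + 15.117375 + 14.003074 + 15.994915 = 141.115364

141.1154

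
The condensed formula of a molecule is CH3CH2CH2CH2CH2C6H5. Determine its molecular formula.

C11H16

Atom tally by fragment:
  CH3 → C:1 H:3
  CH2 → C:1 H:2
  CH2 → C:1 H:2
  CH2 → C:1 H:2
  CH2C6H5 → C:7 H:7
Element totals:
  C: 11
  H: 16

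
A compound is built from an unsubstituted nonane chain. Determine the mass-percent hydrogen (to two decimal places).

15.72%

Atom tally by fragment:
  CH3 → C:1 H:3
  CH2 → C:1 H:2
  CH2 → C:1 H:2
  CH2 → C:1 H:2
  CH2 → C:1 H:2
  CH2 → C:1 H:2
  CH2 → C:1 H:2
  CH2 → C:1 H:2
  CH3 → C:1 H:3
Element totals:
  C: 9
  H: 20
Molecular formula: C9H20.
Molar mass = 128.259 g/mol.
Mass from H: 20 × 1.008 = 20.160 g/mol.
%H = 20.160 / 128.259 × 100 = 15.72%.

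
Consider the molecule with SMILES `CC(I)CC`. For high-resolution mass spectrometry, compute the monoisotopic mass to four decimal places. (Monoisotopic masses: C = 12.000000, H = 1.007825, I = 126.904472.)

183.9749

Atom tally by fragment:
  CH3 → C:1 H:3
  CH(I) → C:1 H:1 I:1
  CH2 → C:1 H:2
  CH3 → C:1 H:3
Element totals:
  C: 4
  H: 9
  I: 1
Molecular formula: C4H9I.
  M = 4(12.0) + 9(1.007825) + 126.904472
    = 48.000000 + 9.070425 + 126.904472 = 183.974897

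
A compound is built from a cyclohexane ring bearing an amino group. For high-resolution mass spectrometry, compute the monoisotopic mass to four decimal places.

Atom tally by fragment:
  cyclohexane ring core → C:6 H:12
  (− 1 ring H displaced by substituents)
  + NH2 → N:1 H:2
Element totals:
  C: 6
  H: 13
  N: 1
Molecular formula: C6H13N.
  M = 6(12.0) + 13(1.007825) + 14.003074
    = 72.000000 + 13.101725 + 14.003074 = 99.104799

99.1048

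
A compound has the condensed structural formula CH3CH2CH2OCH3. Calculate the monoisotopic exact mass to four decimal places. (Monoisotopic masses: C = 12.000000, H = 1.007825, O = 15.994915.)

Atom tally by fragment:
  CH3 → C:1 H:3
  CH2 → C:1 H:2
  CH2OCH3 → C:2 H:5 O:1
Element totals:
  C: 4
  H: 10
  O: 1
Molecular formula: C4H10O.
  M = 4(12.0) + 10(1.007825) + 15.994915
    = 48.000000 + 10.078250 + 15.994915 = 74.073165

74.0732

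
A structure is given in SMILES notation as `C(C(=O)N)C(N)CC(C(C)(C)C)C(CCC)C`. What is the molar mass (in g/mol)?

Atom tally by fragment:
  H2NOCCH2 → C:2 H:4 O:1 N:1
  CH(NH2) → C:1 H:3 N:1
  CH2 → C:1 H:2
  CH(C(CH3)3) → C:5 H:10
  CH(CH2CH2CH3) → C:4 H:8
  CH3 → C:1 H:3
Element totals:
  C: 14
  H: 30
  N: 2
  O: 1
Molecular formula: C14H30N2O.
  M = 14(12.011) + 30(1.008) + 2(14.007) + 15.999
    = 168.154 + 30.240 + 28.014 + 15.999 = 242.407

242.41 g/mol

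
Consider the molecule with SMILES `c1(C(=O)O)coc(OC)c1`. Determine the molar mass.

142.11 g/mol

Atom tally by fragment:
  furan ring core → C:4 H:4 O:1
  (− 2 ring H displaced by substituents)
  + COOH → C:1 H:1 O:2
  + OCH3 → C:1 H:3 O:1
Element totals:
  C: 6
  H: 6
  O: 4
Molecular formula: C6H6O4.
  M = 6(12.011) + 6(1.008) + 4(15.999)
    = 72.066 + 6.048 + 63.996 = 142.110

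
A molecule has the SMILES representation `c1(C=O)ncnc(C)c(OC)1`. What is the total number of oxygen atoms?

Atom tally by fragment:
  pyrimidine ring core → C:4 H:4 N:2
  (− 3 ring H displaced by substituents)
  + CHO → C:1 H:1 O:1
  + CH3 → C:1 H:3
  + OCH3 → C:1 H:3 O:1
Element totals:
  C: 7
  H: 8
  N: 2
  O: 2

2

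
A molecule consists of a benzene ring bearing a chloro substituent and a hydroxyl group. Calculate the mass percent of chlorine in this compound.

27.58%

Atom tally by fragment:
  benzene ring core → C:6 H:6
  (− 2 ring H displaced by substituents)
  + Cl → Cl:1
  + OH → O:1 H:1
Element totals:
  C: 6
  H: 5
  Cl: 1
  O: 1
Molecular formula: C6H5ClO.
Molar mass = 128.555 g/mol.
Mass from Cl: 1 × 35.45 = 35.450 g/mol.
%Cl = 35.450 / 128.555 × 100 = 27.58%.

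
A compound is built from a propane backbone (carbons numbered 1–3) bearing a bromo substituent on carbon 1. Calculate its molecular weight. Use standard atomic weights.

122.99 g/mol

Atom tally by fragment:
  BrCH2 → C:1 H:2 Br:1
  CH2 → C:1 H:2
  CH3 → C:1 H:3
Element totals:
  C: 3
  H: 7
  Br: 1
Molecular formula: C3H7Br.
  M = 3(12.011) + 7(1.008) + 79.904
    = 36.033 + 7.056 + 79.904 = 122.993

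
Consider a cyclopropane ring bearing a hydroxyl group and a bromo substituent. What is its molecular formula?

C3H5BrO

Atom tally by fragment:
  cyclopropane ring core → C:3 H:6
  (− 2 ring H displaced by substituents)
  + OH → O:1 H:1
  + Br → Br:1
Element totals:
  C: 3
  H: 5
  Br: 1
  O: 1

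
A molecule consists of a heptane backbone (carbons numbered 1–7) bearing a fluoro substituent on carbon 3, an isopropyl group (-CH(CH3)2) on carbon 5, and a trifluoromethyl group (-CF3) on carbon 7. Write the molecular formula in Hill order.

Atom tally by fragment:
  CH3 → C:1 H:3
  CH2 → C:1 H:2
  CH(F) → C:1 H:1 F:1
  CH2 → C:1 H:2
  CH(CH(CH3)2) → C:4 H:8
  CH2 → C:1 H:2
  CH2CF3 → C:2 H:2 F:3
Element totals:
  C: 11
  H: 20
  F: 4

C11H20F4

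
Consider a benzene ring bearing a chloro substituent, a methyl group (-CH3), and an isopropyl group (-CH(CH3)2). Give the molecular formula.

Atom tally by fragment:
  benzene ring core → C:6 H:6
  (− 3 ring H displaced by substituents)
  + Cl → Cl:1
  + CH3 → C:1 H:3
  + CH(CH3)2 → C:3 H:7
Element totals:
  C: 10
  H: 13
  Cl: 1

C10H13Cl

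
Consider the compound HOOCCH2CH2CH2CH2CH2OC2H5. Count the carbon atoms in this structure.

Element totals:
  C: 8
  H: 16
  O: 3

8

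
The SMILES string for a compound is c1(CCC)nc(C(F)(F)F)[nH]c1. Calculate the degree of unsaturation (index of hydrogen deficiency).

3

Atom tally by fragment:
  imidazole ring core → C:3 H:4 N:2
  (− 2 ring H displaced by substituents)
  + CH2CH2CH3 → C:3 H:7
  + CF3 → C:1 F:3
Element totals:
  C: 7
  H: 9
  F: 3
  N: 2
Molecular formula: C7H9F3N2.
DoU = (2C + 2 + N − H − X) / 2 = (2·7 + 2 + 2 − 9 − 3) / 2 = 3.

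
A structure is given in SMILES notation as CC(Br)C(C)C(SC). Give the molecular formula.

C6H13BrS

Atom tally by fragment:
  CH3 → C:1 H:3
  CH(Br) → C:1 H:1 Br:1
  CH(CH3) → C:2 H:4
  CH2SCH3 → C:2 H:5 S:1
Element totals:
  C: 6
  H: 13
  Br: 1
  S: 1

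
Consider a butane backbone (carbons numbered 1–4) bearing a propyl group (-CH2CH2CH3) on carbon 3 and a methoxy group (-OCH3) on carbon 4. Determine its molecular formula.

Atom tally by fragment:
  CH3 → C:1 H:3
  CH2 → C:1 H:2
  CH(CH2CH2CH3) → C:4 H:8
  CH2OCH3 → C:2 H:5 O:1
Element totals:
  C: 8
  H: 18
  O: 1

C8H18O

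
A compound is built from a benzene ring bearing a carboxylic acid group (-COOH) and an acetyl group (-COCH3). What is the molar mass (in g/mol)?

Atom tally by fragment:
  benzene ring core → C:6 H:6
  (− 2 ring H displaced by substituents)
  + COOH → C:1 H:1 O:2
  + COCH3 → C:2 H:3 O:1
Element totals:
  C: 9
  H: 8
  O: 3
Molecular formula: C9H8O3.
  M = 9(12.011) + 8(1.008) + 3(15.999)
    = 108.099 + 8.064 + 47.997 = 164.160

164.16 g/mol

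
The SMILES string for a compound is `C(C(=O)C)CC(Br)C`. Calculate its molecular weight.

179.06 g/mol

Atom tally by fragment:
  CH3COCH2 → C:3 H:5 O:1
  CH2 → C:1 H:2
  CH(Br) → C:1 H:1 Br:1
  CH3 → C:1 H:3
Element totals:
  C: 6
  H: 11
  Br: 1
  O: 1
Molecular formula: C6H11BrO.
  M = 6(12.011) + 11(1.008) + 79.904 + 15.999
    = 72.066 + 11.088 + 79.904 + 15.999 = 179.057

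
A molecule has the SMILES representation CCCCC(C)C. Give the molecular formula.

C7H16

Atom tally by fragment:
  CH3 → C:1 H:3
  CH2 → C:1 H:2
  CH2 → C:1 H:2
  CH2 → C:1 H:2
  CH(CH3) → C:2 H:4
  CH3 → C:1 H:3
Element totals:
  C: 7
  H: 16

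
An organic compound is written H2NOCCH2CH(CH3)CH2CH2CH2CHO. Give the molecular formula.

C8H15NO2

Atom tally by fragment:
  H2NOCCH2 → C:2 H:4 O:1 N:1
  CH(CH3) → C:2 H:4
  CH2 → C:1 H:2
  CH2 → C:1 H:2
  CH2CHO → C:2 H:3 O:1
Element totals:
  C: 8
  H: 15
  N: 1
  O: 2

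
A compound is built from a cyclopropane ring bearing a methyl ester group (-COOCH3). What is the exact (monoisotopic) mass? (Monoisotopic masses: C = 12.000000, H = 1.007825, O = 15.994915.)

Atom tally by fragment:
  cyclopropane ring core → C:3 H:6
  (− 1 ring H displaced by substituents)
  + COOCH3 → C:2 H:3 O:2
Element totals:
  C: 5
  H: 8
  O: 2
Molecular formula: C5H8O2.
  M = 5(12.0) + 8(1.007825) + 2(15.994915)
    = 60.000000 + 8.062600 + 31.989830 = 100.052430

100.0524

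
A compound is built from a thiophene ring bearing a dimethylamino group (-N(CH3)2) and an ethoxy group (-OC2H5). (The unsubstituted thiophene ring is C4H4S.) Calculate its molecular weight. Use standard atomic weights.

Atom tally by fragment:
  thiophene ring core → C:4 H:4 S:1
  (− 2 ring H displaced by substituents)
  + N(CH3)2 → N:1 C:2 H:6
  + OC2H5 → C:2 H:5 O:1
Element totals:
  C: 8
  H: 13
  N: 1
  O: 1
  S: 1
Molecular formula: C8H13NOS.
  M = 8(12.011) + 13(1.008) + 14.007 + 15.999 + 32.06
    = 96.088 + 13.104 + 14.007 + 15.999 + 32.060 = 171.258

171.26 g/mol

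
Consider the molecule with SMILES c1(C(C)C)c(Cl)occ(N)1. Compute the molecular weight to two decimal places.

159.61 g/mol

Atom tally by fragment:
  furan ring core → C:4 H:4 O:1
  (− 3 ring H displaced by substituents)
  + CH(CH3)2 → C:3 H:7
  + Cl → Cl:1
  + NH2 → N:1 H:2
Element totals:
  C: 7
  H: 10
  Cl: 1
  N: 1
  O: 1
Molecular formula: C7H10ClNO.
  M = 7(12.011) + 10(1.008) + 35.45 + 14.007 + 15.999
    = 84.077 + 10.080 + 35.450 + 14.007 + 15.999 = 159.613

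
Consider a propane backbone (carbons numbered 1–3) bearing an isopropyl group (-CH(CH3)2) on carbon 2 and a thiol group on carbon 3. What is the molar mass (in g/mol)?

118.24 g/mol

Atom tally by fragment:
  CH3 → C:1 H:3
  CH(CH(CH3)2) → C:4 H:8
  CH2SH → C:1 H:3 S:1
Element totals:
  C: 6
  H: 14
  S: 1
Molecular formula: C6H14S.
  M = 6(12.011) + 14(1.008) + 32.06
    = 72.066 + 14.112 + 32.060 = 118.238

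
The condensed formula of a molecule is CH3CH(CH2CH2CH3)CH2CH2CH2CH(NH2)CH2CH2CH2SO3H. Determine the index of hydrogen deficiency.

0

Element totals:
  C: 12
  H: 27
  N: 1
  O: 3
  S: 1
Molecular formula: C12H27NO3S.
DoU = (2C + 2 + N − H − X) / 2 = (2·12 + 2 + 1 − 27 − 0) / 2 = 0.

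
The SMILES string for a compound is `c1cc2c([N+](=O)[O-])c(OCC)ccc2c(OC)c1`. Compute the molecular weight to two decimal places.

247.25 g/mol

Atom tally by fragment:
  naphthalene ring system core → C:10 H:8
  (− 3 ring H displaced by substituents)
  + NO2 → N:1 O:2
  + OC2H5 → C:2 H:5 O:1
  + OCH3 → C:1 H:3 O:1
Element totals:
  C: 13
  H: 13
  N: 1
  O: 4
Molecular formula: C13H13NO4.
  M = 13(12.011) + 13(1.008) + 14.007 + 4(15.999)
    = 156.143 + 13.104 + 14.007 + 63.996 = 247.250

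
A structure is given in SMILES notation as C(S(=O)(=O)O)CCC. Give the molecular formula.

Atom tally by fragment:
  HO3SCH2 → C:1 H:3 S:1 O:3
  CH2 → C:1 H:2
  CH2 → C:1 H:2
  CH3 → C:1 H:3
Element totals:
  C: 4
  H: 10
  O: 3
  S: 1

C4H10O3S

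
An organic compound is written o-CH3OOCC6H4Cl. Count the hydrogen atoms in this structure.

Atom tally by fragment:
  benzene ring core → C:6 H:6
  (− 2 ring H displaced by substituents)
  + COOCH3 → C:2 H:3 O:2
  + Cl → Cl:1
Element totals:
  C: 8
  H: 7
  Cl: 1
  O: 2

7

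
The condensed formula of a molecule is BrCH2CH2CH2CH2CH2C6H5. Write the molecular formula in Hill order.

C11H15Br

Atom tally by fragment:
  BrCH2 → C:1 H:2 Br:1
  CH2 → C:1 H:2
  CH2 → C:1 H:2
  CH2 → C:1 H:2
  CH2C6H5 → C:7 H:7
Element totals:
  C: 11
  H: 15
  Br: 1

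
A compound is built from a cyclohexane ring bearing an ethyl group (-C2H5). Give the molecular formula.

Atom tally by fragment:
  cyclohexane ring core → C:6 H:12
  (− 1 ring H displaced by substituents)
  + C2H5 → C:2 H:5
Element totals:
  C: 8
  H: 16

C8H16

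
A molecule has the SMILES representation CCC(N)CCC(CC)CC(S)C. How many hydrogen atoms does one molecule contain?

25

Atom tally by fragment:
  CH3 → C:1 H:3
  CH2 → C:1 H:2
  CH(NH2) → C:1 H:3 N:1
  CH2 → C:1 H:2
  CH2 → C:1 H:2
  CH(C2H5) → C:3 H:6
  CH2 → C:1 H:2
  CH(SH) → C:1 H:2 S:1
  CH3 → C:1 H:3
Element totals:
  C: 11
  H: 25
  N: 1
  S: 1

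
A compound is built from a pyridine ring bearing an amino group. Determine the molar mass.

94.12 g/mol

Atom tally by fragment:
  pyridine ring core → C:5 H:5 N:1
  (− 1 ring H displaced by substituents)
  + NH2 → N:1 H:2
Element totals:
  C: 5
  H: 6
  N: 2
Molecular formula: C5H6N2.
  M = 5(12.011) + 6(1.008) + 2(14.007)
    = 60.055 + 6.048 + 28.014 = 94.117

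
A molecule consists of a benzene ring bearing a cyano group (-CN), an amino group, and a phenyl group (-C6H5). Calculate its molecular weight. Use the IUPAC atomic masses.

Atom tally by fragment:
  benzene ring core → C:6 H:6
  (− 3 ring H displaced by substituents)
  + CN → C:1 N:1
  + NH2 → N:1 H:2
  + C6H5 → C:6 H:5
Element totals:
  C: 13
  H: 10
  N: 2
Molecular formula: C13H10N2.
  M = 13(12.011) + 10(1.008) + 2(14.007)
    = 156.143 + 10.080 + 28.014 = 194.237

194.24 g/mol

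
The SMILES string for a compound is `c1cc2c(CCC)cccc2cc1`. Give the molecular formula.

C13H14

Atom tally by fragment:
  naphthalene ring system core → C:10 H:8
  (− 1 ring H displaced by substituents)
  + CH2CH2CH3 → C:3 H:7
Element totals:
  C: 13
  H: 14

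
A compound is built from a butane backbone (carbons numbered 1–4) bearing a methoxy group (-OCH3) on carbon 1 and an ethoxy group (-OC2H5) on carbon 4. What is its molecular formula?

Atom tally by fragment:
  CH3OCH2 → C:2 H:5 O:1
  CH2 → C:1 H:2
  CH2 → C:1 H:2
  CH2OC2H5 → C:3 H:7 O:1
Element totals:
  C: 7
  H: 16
  O: 2

C7H16O2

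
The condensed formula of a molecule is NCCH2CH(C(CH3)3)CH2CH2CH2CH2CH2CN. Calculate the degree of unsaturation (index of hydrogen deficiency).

Atom tally by fragment:
  NCCH2 → C:2 H:2 N:1
  CH(C(CH3)3) → C:5 H:10
  CH2 → C:1 H:2
  CH2 → C:1 H:2
  CH2 → C:1 H:2
  CH2 → C:1 H:2
  CH2CN → C:2 H:2 N:1
Element totals:
  C: 13
  H: 22
  N: 2
Molecular formula: C13H22N2.
DoU = (2C + 2 + N − H − X) / 2 = (2·13 + 2 + 2 − 22 − 0) / 2 = 4.

4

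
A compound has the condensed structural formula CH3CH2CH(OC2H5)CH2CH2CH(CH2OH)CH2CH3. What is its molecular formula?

Element totals:
  C: 11
  H: 24
  O: 2

C11H24O2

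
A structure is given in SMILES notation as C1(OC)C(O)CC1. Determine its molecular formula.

Atom tally by fragment:
  cyclobutane ring core → C:4 H:8
  (− 2 ring H displaced by substituents)
  + OCH3 → C:1 H:3 O:1
  + OH → O:1 H:1
Element totals:
  C: 5
  H: 10
  O: 2

C5H10O2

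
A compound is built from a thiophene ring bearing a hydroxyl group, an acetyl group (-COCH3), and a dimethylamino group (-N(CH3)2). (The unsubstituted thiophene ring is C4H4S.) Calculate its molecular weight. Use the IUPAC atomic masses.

185.24 g/mol

Atom tally by fragment:
  thiophene ring core → C:4 H:4 S:1
  (− 3 ring H displaced by substituents)
  + OH → O:1 H:1
  + COCH3 → C:2 H:3 O:1
  + N(CH3)2 → N:1 C:2 H:6
Element totals:
  C: 8
  H: 11
  N: 1
  O: 2
  S: 1
Molecular formula: C8H11NO2S.
  M = 8(12.011) + 11(1.008) + 14.007 + 2(15.999) + 32.06
    = 96.088 + 11.088 + 14.007 + 31.998 + 32.060 = 185.241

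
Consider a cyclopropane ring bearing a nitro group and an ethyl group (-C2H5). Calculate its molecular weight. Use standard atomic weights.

115.13 g/mol

Atom tally by fragment:
  cyclopropane ring core → C:3 H:6
  (− 2 ring H displaced by substituents)
  + NO2 → N:1 O:2
  + C2H5 → C:2 H:5
Element totals:
  C: 5
  H: 9
  N: 1
  O: 2
Molecular formula: C5H9NO2.
  M = 5(12.011) + 9(1.008) + 14.007 + 2(15.999)
    = 60.055 + 9.072 + 14.007 + 31.998 = 115.132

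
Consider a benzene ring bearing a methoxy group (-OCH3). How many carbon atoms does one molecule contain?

Atom tally by fragment:
  benzene ring core → C:6 H:6
  (− 1 ring H displaced by substituents)
  + OCH3 → C:1 H:3 O:1
Element totals:
  C: 7
  H: 8
  O: 1

7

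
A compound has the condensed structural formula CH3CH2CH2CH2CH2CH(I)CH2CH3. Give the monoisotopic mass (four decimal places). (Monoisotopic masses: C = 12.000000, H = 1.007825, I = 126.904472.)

Atom tally by fragment:
  CH3 → C:1 H:3
  CH2 → C:1 H:2
  CH2 → C:1 H:2
  CH2 → C:1 H:2
  CH2 → C:1 H:2
  CH(I) → C:1 H:1 I:1
  CH2 → C:1 H:2
  CH3 → C:1 H:3
Element totals:
  C: 8
  H: 17
  I: 1
Molecular formula: C8H17I.
  M = 8(12.0) + 17(1.007825) + 126.904472
    = 96.000000 + 17.133025 + 126.904472 = 240.037497

240.0375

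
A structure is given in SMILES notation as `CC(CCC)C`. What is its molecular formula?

C6H14

Atom tally by fragment:
  CH3 → C:1 H:3
  CH(CH2CH2CH3) → C:4 H:8
  CH3 → C:1 H:3
Element totals:
  C: 6
  H: 14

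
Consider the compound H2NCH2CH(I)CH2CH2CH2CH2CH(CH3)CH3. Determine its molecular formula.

Atom tally by fragment:
  H2NCH2 → C:1 H:4 N:1
  CH(I) → C:1 H:1 I:1
  CH2 → C:1 H:2
  CH2 → C:1 H:2
  CH2 → C:1 H:2
  CH2 → C:1 H:2
  CH(CH3) → C:2 H:4
  CH3 → C:1 H:3
Element totals:
  C: 9
  H: 20
  I: 1
  N: 1

C9H20IN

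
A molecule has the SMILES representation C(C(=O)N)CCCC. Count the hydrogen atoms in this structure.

13

Atom tally by fragment:
  H2NOCCH2 → C:2 H:4 O:1 N:1
  CH2 → C:1 H:2
  CH2 → C:1 H:2
  CH2 → C:1 H:2
  CH3 → C:1 H:3
Element totals:
  C: 6
  H: 13
  N: 1
  O: 1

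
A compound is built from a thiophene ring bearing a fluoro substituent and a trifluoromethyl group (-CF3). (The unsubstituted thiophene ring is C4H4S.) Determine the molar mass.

Atom tally by fragment:
  thiophene ring core → C:4 H:4 S:1
  (− 2 ring H displaced by substituents)
  + F → F:1
  + CF3 → C:1 F:3
Element totals:
  C: 5
  H: 2
  F: 4
  S: 1
Molecular formula: C5H2F4S.
  M = 5(12.011) + 2(1.008) + 4(18.998) + 32.06
    = 60.055 + 2.016 + 75.992 + 32.060 = 170.123

170.12 g/mol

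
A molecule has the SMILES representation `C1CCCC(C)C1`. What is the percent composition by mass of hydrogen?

Atom tally by fragment:
  cyclohexane ring core → C:6 H:12
  (− 1 ring H displaced by substituents)
  + CH3 → C:1 H:3
Element totals:
  C: 7
  H: 14
Molecular formula: C7H14.
Molar mass = 98.189 g/mol.
Mass from H: 14 × 1.008 = 14.112 g/mol.
%H = 14.112 / 98.189 × 100 = 14.37%.

14.37%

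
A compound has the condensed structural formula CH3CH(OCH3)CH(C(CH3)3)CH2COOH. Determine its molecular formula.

Atom tally by fragment:
  CH3 → C:1 H:3
  CH(OCH3) → C:2 H:4 O:1
  CH(C(CH3)3) → C:5 H:10
  CH2COOH → C:2 H:3 O:2
Element totals:
  C: 10
  H: 20
  O: 3

C10H20O3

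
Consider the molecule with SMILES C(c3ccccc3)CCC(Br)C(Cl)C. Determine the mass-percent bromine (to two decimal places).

Atom tally by fragment:
  C6H5CH2 → C:7 H:7
  CH2 → C:1 H:2
  CH2 → C:1 H:2
  CH(Br) → C:1 H:1 Br:1
  CH(Cl) → C:1 H:1 Cl:1
  CH3 → C:1 H:3
Element totals:
  C: 12
  H: 16
  Br: 1
  Cl: 1
Molecular formula: C12H16BrCl.
Molar mass = 275.614 g/mol.
Mass from Br: 1 × 79.904 = 79.904 g/mol.
%Br = 79.904 / 275.614 × 100 = 28.99%.

28.99%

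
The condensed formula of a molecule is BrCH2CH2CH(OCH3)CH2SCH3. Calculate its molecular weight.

213.13 g/mol

Atom tally by fragment:
  BrCH2 → C:1 H:2 Br:1
  CH2 → C:1 H:2
  CH(OCH3) → C:2 H:4 O:1
  CH2SCH3 → C:2 H:5 S:1
Element totals:
  C: 6
  H: 13
  Br: 1
  O: 1
  S: 1
Molecular formula: C6H13BrOS.
  M = 6(12.011) + 13(1.008) + 79.904 + 15.999 + 32.06
    = 72.066 + 13.104 + 79.904 + 15.999 + 32.060 = 213.133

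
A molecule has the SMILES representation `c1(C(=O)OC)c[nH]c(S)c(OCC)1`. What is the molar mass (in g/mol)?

Atom tally by fragment:
  pyrrole ring core → C:4 H:5 N:1
  (− 3 ring H displaced by substituents)
  + COOCH3 → C:2 H:3 O:2
  + SH → S:1 H:1
  + OC2H5 → C:2 H:5 O:1
Element totals:
  C: 8
  H: 11
  N: 1
  O: 3
  S: 1
Molecular formula: C8H11NO3S.
  M = 8(12.011) + 11(1.008) + 14.007 + 3(15.999) + 32.06
    = 96.088 + 11.088 + 14.007 + 47.997 + 32.060 = 201.240

201.24 g/mol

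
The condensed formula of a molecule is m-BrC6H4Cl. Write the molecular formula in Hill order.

Atom tally by fragment:
  benzene ring core → C:6 H:6
  (− 2 ring H displaced by substituents)
  + Br → Br:1
  + Cl → Cl:1
Element totals:
  C: 6
  H: 4
  Br: 1
  Cl: 1

C6H4BrCl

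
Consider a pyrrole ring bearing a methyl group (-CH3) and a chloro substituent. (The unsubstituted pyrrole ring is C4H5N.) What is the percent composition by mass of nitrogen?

Atom tally by fragment:
  pyrrole ring core → C:4 H:5 N:1
  (− 2 ring H displaced by substituents)
  + CH3 → C:1 H:3
  + Cl → Cl:1
Element totals:
  C: 5
  H: 6
  Cl: 1
  N: 1
Molecular formula: C5H6ClN.
Molar mass = 115.560 g/mol.
Mass from N: 1 × 14.007 = 14.007 g/mol.
%N = 14.007 / 115.560 × 100 = 12.12%.

12.12%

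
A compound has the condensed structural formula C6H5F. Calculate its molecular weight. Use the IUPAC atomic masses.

Element totals:
  C: 6
  H: 5
  F: 1
Molecular formula: C6H5F.
  M = 6(12.011) + 5(1.008) + 18.998
    = 72.066 + 5.040 + 18.998 = 96.104

96.10 g/mol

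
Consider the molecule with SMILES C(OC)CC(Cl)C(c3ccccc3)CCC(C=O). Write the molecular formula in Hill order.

Atom tally by fragment:
  CH3OCH2 → C:2 H:5 O:1
  CH2 → C:1 H:2
  CH(Cl) → C:1 H:1 Cl:1
  CH(C6H5) → C:7 H:6
  CH2 → C:1 H:2
  CH2 → C:1 H:2
  CH2CHO → C:2 H:3 O:1
Element totals:
  C: 15
  H: 21
  Cl: 1
  O: 2

C15H21ClO2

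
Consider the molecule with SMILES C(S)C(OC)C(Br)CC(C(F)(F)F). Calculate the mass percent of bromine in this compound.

28.42%

Atom tally by fragment:
  HSCH2 → C:1 H:3 S:1
  CH(OCH3) → C:2 H:4 O:1
  CH(Br) → C:1 H:1 Br:1
  CH2 → C:1 H:2
  CH2CF3 → C:2 H:2 F:3
Element totals:
  C: 7
  H: 12
  Br: 1
  F: 3
  O: 1
  S: 1
Molecular formula: C7H12BrF3OS.
Molar mass = 281.130 g/mol.
Mass from Br: 1 × 79.904 = 79.904 g/mol.
%Br = 79.904 / 281.130 × 100 = 28.42%.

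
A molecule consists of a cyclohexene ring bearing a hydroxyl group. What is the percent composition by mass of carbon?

73.43%

Atom tally by fragment:
  cyclohexene ring core → C:6 H:10
  (− 1 ring H displaced by substituents)
  + OH → O:1 H:1
Element totals:
  C: 6
  H: 10
  O: 1
Molecular formula: C6H10O.
Molar mass = 98.145 g/mol.
Mass from C: 6 × 12.011 = 72.066 g/mol.
%C = 72.066 / 98.145 × 100 = 73.43%.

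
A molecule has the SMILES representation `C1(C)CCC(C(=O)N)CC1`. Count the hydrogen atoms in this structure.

15

Atom tally by fragment:
  cyclohexane ring core → C:6 H:12
  (− 2 ring H displaced by substituents)
  + CH3 → C:1 H:3
  + CONH2 → C:1 H:2 O:1 N:1
Element totals:
  C: 8
  H: 15
  N: 1
  O: 1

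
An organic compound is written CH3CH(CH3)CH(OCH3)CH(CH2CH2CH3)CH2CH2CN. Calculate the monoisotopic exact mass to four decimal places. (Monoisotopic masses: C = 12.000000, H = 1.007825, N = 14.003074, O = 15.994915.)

Atom tally by fragment:
  CH3 → C:1 H:3
  CH(CH3) → C:2 H:4
  CH(OCH3) → C:2 H:4 O:1
  CH(CH2CH2CH3) → C:4 H:8
  CH2 → C:1 H:2
  CH2CN → C:2 H:2 N:1
Element totals:
  C: 12
  H: 23
  N: 1
  O: 1
Molecular formula: C12H23NO.
  M = 12(12.0) + 23(1.007825) + 14.003074 + 15.994915
    = 144.000000 + 23.179975 + 14.003074 + 15.994915 = 197.177964

197.1780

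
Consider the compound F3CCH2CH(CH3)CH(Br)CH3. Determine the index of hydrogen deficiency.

Element totals:
  C: 6
  H: 10
  Br: 1
  F: 3
Molecular formula: C6H10BrF3.
DoU = (2C + 2 + N − H − X) / 2 = (2·6 + 2 + 0 − 10 − 4) / 2 = 0.

0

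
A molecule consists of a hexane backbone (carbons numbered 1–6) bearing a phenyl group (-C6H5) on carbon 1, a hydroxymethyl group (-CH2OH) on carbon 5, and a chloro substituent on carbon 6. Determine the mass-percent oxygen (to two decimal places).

7.06%

Atom tally by fragment:
  C6H5CH2 → C:7 H:7
  CH2 → C:1 H:2
  CH2 → C:1 H:2
  CH2 → C:1 H:2
  CH(CH2OH) → C:2 H:4 O:1
  CH2Cl → C:1 H:2 Cl:1
Element totals:
  C: 13
  H: 19
  Cl: 1
  O: 1
Molecular formula: C13H19ClO.
Molar mass = 226.744 g/mol.
Mass from O: 1 × 15.999 = 15.999 g/mol.
%O = 15.999 / 226.744 × 100 = 7.06%.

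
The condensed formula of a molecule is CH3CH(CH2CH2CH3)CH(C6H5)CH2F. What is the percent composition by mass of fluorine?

Atom tally by fragment:
  CH3 → C:1 H:3
  CH(CH2CH2CH3) → C:4 H:8
  CH(C6H5) → C:7 H:6
  CH2F → C:1 H:2 F:1
Element totals:
  C: 13
  H: 19
  F: 1
Molecular formula: C13H19F.
Molar mass = 194.293 g/mol.
Mass from F: 1 × 18.998 = 18.998 g/mol.
%F = 18.998 / 194.293 × 100 = 9.78%.

9.78%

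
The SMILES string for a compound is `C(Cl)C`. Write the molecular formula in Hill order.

Atom tally by fragment:
  ClCH2 → C:1 H:2 Cl:1
  CH3 → C:1 H:3
Element totals:
  C: 2
  H: 5
  Cl: 1

C2H5Cl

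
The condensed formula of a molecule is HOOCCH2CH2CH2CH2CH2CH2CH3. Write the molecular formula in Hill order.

Atom tally by fragment:
  HOOCCH2 → C:2 H:3 O:2
  CH2 → C:1 H:2
  CH2 → C:1 H:2
  CH2 → C:1 H:2
  CH2 → C:1 H:2
  CH2 → C:1 H:2
  CH3 → C:1 H:3
Element totals:
  C: 8
  H: 16
  O: 2

C8H16O2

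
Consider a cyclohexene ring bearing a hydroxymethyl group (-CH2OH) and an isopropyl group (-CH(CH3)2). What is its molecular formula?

Atom tally by fragment:
  cyclohexene ring core → C:6 H:10
  (− 2 ring H displaced by substituents)
  + CH2OH → C:1 H:3 O:1
  + CH(CH3)2 → C:3 H:7
Element totals:
  C: 10
  H: 18
  O: 1

C10H18O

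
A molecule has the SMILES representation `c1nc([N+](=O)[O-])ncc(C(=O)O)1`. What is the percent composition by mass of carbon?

35.52%

Atom tally by fragment:
  pyrimidine ring core → C:4 H:4 N:2
  (− 2 ring H displaced by substituents)
  + NO2 → N:1 O:2
  + COOH → C:1 H:1 O:2
Element totals:
  C: 5
  H: 3
  N: 3
  O: 4
Molecular formula: C5H3N3O4.
Molar mass = 169.096 g/mol.
Mass from C: 5 × 12.011 = 60.055 g/mol.
%C = 60.055 / 169.096 × 100 = 35.52%.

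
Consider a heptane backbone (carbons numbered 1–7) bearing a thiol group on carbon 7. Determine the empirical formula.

C7H16S

Atom tally by fragment:
  CH3 → C:1 H:3
  CH2 → C:1 H:2
  CH2 → C:1 H:2
  CH2 → C:1 H:2
  CH2 → C:1 H:2
  CH2 → C:1 H:2
  CH2SH → C:1 H:3 S:1
Element totals:
  C: 7
  H: 16
  S: 1
Molecular formula: C7H16S.
gcd of subscripts (7, 16, 1) = 1, so the empirical formula equals the molecular formula.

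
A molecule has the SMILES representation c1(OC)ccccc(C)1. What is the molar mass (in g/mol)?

Atom tally by fragment:
  benzene ring core → C:6 H:6
  (− 2 ring H displaced by substituents)
  + OCH3 → C:1 H:3 O:1
  + CH3 → C:1 H:3
Element totals:
  C: 8
  H: 10
  O: 1
Molecular formula: C8H10O.
  M = 8(12.011) + 10(1.008) + 15.999
    = 96.088 + 10.080 + 15.999 = 122.167

122.17 g/mol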